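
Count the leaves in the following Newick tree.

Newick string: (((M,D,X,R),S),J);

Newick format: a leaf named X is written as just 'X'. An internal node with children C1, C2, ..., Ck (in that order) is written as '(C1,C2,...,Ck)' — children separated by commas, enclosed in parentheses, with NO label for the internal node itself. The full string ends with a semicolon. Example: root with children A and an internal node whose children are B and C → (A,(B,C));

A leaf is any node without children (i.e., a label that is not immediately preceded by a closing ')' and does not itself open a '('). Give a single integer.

Answer: 6

Derivation:
Newick: (((M,D,X,R),S),J);
Scan left-to-right; a leaf is any maximal label run not followed by '(':
  pos 3: leaf 'M' → count = 1
  pos 5: leaf 'D' → count = 2
  pos 7: leaf 'X' → count = 3
  pos 9: leaf 'R' → count = 4
  pos 12: leaf 'S' → count = 5
  pos 15: leaf 'J' → count = 6
Total leaves: 6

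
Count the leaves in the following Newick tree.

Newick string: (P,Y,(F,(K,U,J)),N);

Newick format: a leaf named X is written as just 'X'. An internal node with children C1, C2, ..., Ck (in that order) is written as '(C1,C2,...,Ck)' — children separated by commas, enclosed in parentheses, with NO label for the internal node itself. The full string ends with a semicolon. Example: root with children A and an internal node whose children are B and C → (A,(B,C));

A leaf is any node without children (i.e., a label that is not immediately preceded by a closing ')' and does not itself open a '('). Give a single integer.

Answer: 7

Derivation:
Newick: (P,Y,(F,(K,U,J)),N);
Scan left-to-right; a leaf is any maximal label run not followed by '(':
  pos 1: leaf 'P' → count = 1
  pos 3: leaf 'Y' → count = 2
  pos 6: leaf 'F' → count = 3
  pos 9: leaf 'K' → count = 4
  pos 11: leaf 'U' → count = 5
  pos 13: leaf 'J' → count = 6
  pos 17: leaf 'N' → count = 7
Total leaves: 7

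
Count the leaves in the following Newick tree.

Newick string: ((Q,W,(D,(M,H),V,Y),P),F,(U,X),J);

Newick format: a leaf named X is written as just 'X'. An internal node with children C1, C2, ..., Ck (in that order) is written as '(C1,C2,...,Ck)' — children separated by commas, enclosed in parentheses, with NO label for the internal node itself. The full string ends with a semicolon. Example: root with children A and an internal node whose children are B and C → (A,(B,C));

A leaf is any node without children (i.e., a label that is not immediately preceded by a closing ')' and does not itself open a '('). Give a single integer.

Newick: ((Q,W,(D,(M,H),V,Y),P),F,(U,X),J);
Scan left-to-right; a leaf is any maximal label run not followed by '(':
  pos 2: leaf 'Q' → count = 1
  pos 4: leaf 'W' → count = 2
  pos 7: leaf 'D' → count = 3
  pos 10: leaf 'M' → count = 4
  pos 12: leaf 'H' → count = 5
  pos 15: leaf 'V' → count = 6
  pos 17: leaf 'Y' → count = 7
  pos 20: leaf 'P' → count = 8
  pos 23: leaf 'F' → count = 9
  pos 26: leaf 'U' → count = 10
  pos 28: leaf 'X' → count = 11
  pos 31: leaf 'J' → count = 12
Total leaves: 12

Answer: 12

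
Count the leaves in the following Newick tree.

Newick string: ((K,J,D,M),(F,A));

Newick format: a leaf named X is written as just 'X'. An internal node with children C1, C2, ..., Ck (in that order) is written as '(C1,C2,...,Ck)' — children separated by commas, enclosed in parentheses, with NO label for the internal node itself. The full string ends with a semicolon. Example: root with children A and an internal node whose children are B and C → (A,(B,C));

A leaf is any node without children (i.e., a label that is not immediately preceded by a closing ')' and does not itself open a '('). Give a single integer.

Answer: 6

Derivation:
Newick: ((K,J,D,M),(F,A));
Scan left-to-right; a leaf is any maximal label run not followed by '(':
  pos 2: leaf 'K' → count = 1
  pos 4: leaf 'J' → count = 2
  pos 6: leaf 'D' → count = 3
  pos 8: leaf 'M' → count = 4
  pos 12: leaf 'F' → count = 5
  pos 14: leaf 'A' → count = 6
Total leaves: 6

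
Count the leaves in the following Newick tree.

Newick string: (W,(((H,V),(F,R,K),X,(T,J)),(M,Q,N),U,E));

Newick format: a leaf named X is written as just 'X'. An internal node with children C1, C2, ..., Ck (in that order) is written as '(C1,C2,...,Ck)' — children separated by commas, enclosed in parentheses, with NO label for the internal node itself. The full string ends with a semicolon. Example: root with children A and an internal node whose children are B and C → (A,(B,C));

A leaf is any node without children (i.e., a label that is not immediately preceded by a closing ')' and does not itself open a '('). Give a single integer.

Newick: (W,(((H,V),(F,R,K),X,(T,J)),(M,Q,N),U,E));
Scan left-to-right; a leaf is any maximal label run not followed by '(':
  pos 1: leaf 'W' → count = 1
  pos 6: leaf 'H' → count = 2
  pos 8: leaf 'V' → count = 3
  pos 12: leaf 'F' → count = 4
  pos 14: leaf 'R' → count = 5
  pos 16: leaf 'K' → count = 6
  pos 19: leaf 'X' → count = 7
  pos 22: leaf 'T' → count = 8
  pos 24: leaf 'J' → count = 9
  pos 29: leaf 'M' → count = 10
  pos 31: leaf 'Q' → count = 11
  pos 33: leaf 'N' → count = 12
  pos 36: leaf 'U' → count = 13
  pos 38: leaf 'E' → count = 14
Total leaves: 14

Answer: 14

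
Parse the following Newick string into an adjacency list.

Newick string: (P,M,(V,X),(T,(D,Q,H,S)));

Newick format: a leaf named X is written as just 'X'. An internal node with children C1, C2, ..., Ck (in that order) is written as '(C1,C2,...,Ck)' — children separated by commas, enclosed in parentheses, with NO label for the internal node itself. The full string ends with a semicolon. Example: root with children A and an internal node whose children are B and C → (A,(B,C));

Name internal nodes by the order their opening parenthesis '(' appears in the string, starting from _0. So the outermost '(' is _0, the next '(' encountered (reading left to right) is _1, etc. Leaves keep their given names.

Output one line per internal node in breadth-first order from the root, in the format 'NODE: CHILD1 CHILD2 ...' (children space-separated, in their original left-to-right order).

Answer: _0: P M _1 _2
_1: V X
_2: T _3
_3: D Q H S

Derivation:
Input: (P,M,(V,X),(T,(D,Q,H,S)));
Scanning left-to-right, naming '(' by encounter order:
  pos 0: '(' -> open internal node _0 (depth 1)
  pos 5: '(' -> open internal node _1 (depth 2)
  pos 9: ')' -> close internal node _1 (now at depth 1)
  pos 11: '(' -> open internal node _2 (depth 2)
  pos 14: '(' -> open internal node _3 (depth 3)
  pos 22: ')' -> close internal node _3 (now at depth 2)
  pos 23: ')' -> close internal node _2 (now at depth 1)
  pos 24: ')' -> close internal node _0 (now at depth 0)
Total internal nodes: 4
BFS adjacency from root:
  _0: P M _1 _2
  _1: V X
  _2: T _3
  _3: D Q H S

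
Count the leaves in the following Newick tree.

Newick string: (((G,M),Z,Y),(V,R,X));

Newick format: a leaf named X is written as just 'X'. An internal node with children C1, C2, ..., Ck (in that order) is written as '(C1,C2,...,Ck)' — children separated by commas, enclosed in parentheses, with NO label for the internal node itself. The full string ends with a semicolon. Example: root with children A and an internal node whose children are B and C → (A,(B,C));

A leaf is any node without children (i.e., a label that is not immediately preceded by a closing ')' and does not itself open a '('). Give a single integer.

Newick: (((G,M),Z,Y),(V,R,X));
Scan left-to-right; a leaf is any maximal label run not followed by '(':
  pos 3: leaf 'G' → count = 1
  pos 5: leaf 'M' → count = 2
  pos 8: leaf 'Z' → count = 3
  pos 10: leaf 'Y' → count = 4
  pos 14: leaf 'V' → count = 5
  pos 16: leaf 'R' → count = 6
  pos 18: leaf 'X' → count = 7
Total leaves: 7

Answer: 7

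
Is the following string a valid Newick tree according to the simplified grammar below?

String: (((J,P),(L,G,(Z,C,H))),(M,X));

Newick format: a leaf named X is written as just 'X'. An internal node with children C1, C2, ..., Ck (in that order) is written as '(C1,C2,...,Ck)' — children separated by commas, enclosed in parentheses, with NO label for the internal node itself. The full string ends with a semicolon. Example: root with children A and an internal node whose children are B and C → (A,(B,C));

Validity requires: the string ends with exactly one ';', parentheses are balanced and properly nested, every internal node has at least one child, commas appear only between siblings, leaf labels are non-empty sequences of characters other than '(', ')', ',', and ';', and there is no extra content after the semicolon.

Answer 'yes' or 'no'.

Input: (((J,P),(L,G,(Z,C,H))),(M,X));
Paren balance: 6 '(' vs 6 ')' OK
Ends with single ';': True
Full parse: OK
Valid: True

Answer: yes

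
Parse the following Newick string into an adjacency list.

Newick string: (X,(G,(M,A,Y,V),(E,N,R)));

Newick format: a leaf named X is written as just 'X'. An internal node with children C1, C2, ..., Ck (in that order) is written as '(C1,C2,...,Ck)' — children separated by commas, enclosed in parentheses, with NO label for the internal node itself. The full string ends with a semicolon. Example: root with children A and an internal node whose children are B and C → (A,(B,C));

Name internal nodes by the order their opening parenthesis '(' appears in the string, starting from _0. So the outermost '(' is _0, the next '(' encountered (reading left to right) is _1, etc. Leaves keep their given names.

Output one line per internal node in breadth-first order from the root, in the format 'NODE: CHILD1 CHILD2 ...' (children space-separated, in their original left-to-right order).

Input: (X,(G,(M,A,Y,V),(E,N,R)));
Scanning left-to-right, naming '(' by encounter order:
  pos 0: '(' -> open internal node _0 (depth 1)
  pos 3: '(' -> open internal node _1 (depth 2)
  pos 6: '(' -> open internal node _2 (depth 3)
  pos 14: ')' -> close internal node _2 (now at depth 2)
  pos 16: '(' -> open internal node _3 (depth 3)
  pos 22: ')' -> close internal node _3 (now at depth 2)
  pos 23: ')' -> close internal node _1 (now at depth 1)
  pos 24: ')' -> close internal node _0 (now at depth 0)
Total internal nodes: 4
BFS adjacency from root:
  _0: X _1
  _1: G _2 _3
  _2: M A Y V
  _3: E N R

Answer: _0: X _1
_1: G _2 _3
_2: M A Y V
_3: E N R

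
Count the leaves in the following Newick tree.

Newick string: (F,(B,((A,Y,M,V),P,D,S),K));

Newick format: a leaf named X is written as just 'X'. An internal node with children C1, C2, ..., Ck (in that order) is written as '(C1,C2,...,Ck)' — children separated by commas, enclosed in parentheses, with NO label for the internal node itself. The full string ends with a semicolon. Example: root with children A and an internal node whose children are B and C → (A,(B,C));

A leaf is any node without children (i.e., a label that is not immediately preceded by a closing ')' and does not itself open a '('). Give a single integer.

Newick: (F,(B,((A,Y,M,V),P,D,S),K));
Scan left-to-right; a leaf is any maximal label run not followed by '(':
  pos 1: leaf 'F' → count = 1
  pos 4: leaf 'B' → count = 2
  pos 8: leaf 'A' → count = 3
  pos 10: leaf 'Y' → count = 4
  pos 12: leaf 'M' → count = 5
  pos 14: leaf 'V' → count = 6
  pos 17: leaf 'P' → count = 7
  pos 19: leaf 'D' → count = 8
  pos 21: leaf 'S' → count = 9
  pos 24: leaf 'K' → count = 10
Total leaves: 10

Answer: 10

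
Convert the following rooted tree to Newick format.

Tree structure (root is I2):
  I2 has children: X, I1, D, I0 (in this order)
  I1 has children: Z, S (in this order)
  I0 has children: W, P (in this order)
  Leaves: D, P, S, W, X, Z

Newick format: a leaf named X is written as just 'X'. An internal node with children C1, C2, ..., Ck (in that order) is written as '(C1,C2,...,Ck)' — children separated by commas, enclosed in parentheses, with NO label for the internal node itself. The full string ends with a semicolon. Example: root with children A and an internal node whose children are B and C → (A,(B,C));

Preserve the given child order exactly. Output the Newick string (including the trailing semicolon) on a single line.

internal I2 with children ['X', 'I1', 'D', 'I0']
  leaf 'X' → 'X'
  internal I1 with children ['Z', 'S']
    leaf 'Z' → 'Z'
    leaf 'S' → 'S'
  → '(Z,S)'
  leaf 'D' → 'D'
  internal I0 with children ['W', 'P']
    leaf 'W' → 'W'
    leaf 'P' → 'P'
  → '(W,P)'
→ '(X,(Z,S),D,(W,P))'
Final: (X,(Z,S),D,(W,P));

Answer: (X,(Z,S),D,(W,P));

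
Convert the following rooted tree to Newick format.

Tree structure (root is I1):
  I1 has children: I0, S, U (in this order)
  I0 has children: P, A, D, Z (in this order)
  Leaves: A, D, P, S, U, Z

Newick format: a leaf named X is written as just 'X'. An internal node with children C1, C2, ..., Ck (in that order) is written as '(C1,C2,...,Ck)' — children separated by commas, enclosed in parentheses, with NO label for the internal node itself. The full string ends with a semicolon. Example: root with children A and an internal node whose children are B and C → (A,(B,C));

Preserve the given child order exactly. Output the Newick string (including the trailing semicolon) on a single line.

Answer: ((P,A,D,Z),S,U);

Derivation:
internal I1 with children ['I0', 'S', 'U']
  internal I0 with children ['P', 'A', 'D', 'Z']
    leaf 'P' → 'P'
    leaf 'A' → 'A'
    leaf 'D' → 'D'
    leaf 'Z' → 'Z'
  → '(P,A,D,Z)'
  leaf 'S' → 'S'
  leaf 'U' → 'U'
→ '((P,A,D,Z),S,U)'
Final: ((P,A,D,Z),S,U);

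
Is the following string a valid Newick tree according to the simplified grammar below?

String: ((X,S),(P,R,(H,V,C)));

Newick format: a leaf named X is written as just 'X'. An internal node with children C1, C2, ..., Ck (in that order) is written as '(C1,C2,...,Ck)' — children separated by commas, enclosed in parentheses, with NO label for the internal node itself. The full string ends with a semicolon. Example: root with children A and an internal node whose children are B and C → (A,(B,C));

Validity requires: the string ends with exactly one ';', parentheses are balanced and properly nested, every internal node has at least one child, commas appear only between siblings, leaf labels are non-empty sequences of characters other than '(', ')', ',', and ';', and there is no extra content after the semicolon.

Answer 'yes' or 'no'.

Input: ((X,S),(P,R,(H,V,C)));
Paren balance: 4 '(' vs 4 ')' OK
Ends with single ';': True
Full parse: OK
Valid: True

Answer: yes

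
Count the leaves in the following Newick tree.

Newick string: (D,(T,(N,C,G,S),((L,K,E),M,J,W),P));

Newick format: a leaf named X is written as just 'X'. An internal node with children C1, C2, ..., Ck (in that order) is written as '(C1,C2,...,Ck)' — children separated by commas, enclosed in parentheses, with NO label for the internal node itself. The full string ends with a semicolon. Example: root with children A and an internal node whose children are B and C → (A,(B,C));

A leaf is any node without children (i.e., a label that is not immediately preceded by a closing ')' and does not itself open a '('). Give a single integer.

Newick: (D,(T,(N,C,G,S),((L,K,E),M,J,W),P));
Scan left-to-right; a leaf is any maximal label run not followed by '(':
  pos 1: leaf 'D' → count = 1
  pos 4: leaf 'T' → count = 2
  pos 7: leaf 'N' → count = 3
  pos 9: leaf 'C' → count = 4
  pos 11: leaf 'G' → count = 5
  pos 13: leaf 'S' → count = 6
  pos 18: leaf 'L' → count = 7
  pos 20: leaf 'K' → count = 8
  pos 22: leaf 'E' → count = 9
  pos 25: leaf 'M' → count = 10
  pos 27: leaf 'J' → count = 11
  pos 29: leaf 'W' → count = 12
  pos 32: leaf 'P' → count = 13
Total leaves: 13

Answer: 13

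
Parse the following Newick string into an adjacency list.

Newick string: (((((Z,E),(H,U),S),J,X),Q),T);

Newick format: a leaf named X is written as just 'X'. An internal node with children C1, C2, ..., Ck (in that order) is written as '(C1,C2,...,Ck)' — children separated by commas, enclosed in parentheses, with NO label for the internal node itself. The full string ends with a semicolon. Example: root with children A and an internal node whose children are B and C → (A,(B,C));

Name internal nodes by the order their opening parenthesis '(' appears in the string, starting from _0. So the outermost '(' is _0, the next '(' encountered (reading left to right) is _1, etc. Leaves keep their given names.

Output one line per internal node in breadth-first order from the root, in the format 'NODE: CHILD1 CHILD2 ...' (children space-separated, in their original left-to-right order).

Answer: _0: _1 T
_1: _2 Q
_2: _3 J X
_3: _4 _5 S
_4: Z E
_5: H U

Derivation:
Input: (((((Z,E),(H,U),S),J,X),Q),T);
Scanning left-to-right, naming '(' by encounter order:
  pos 0: '(' -> open internal node _0 (depth 1)
  pos 1: '(' -> open internal node _1 (depth 2)
  pos 2: '(' -> open internal node _2 (depth 3)
  pos 3: '(' -> open internal node _3 (depth 4)
  pos 4: '(' -> open internal node _4 (depth 5)
  pos 8: ')' -> close internal node _4 (now at depth 4)
  pos 10: '(' -> open internal node _5 (depth 5)
  pos 14: ')' -> close internal node _5 (now at depth 4)
  pos 17: ')' -> close internal node _3 (now at depth 3)
  pos 22: ')' -> close internal node _2 (now at depth 2)
  pos 25: ')' -> close internal node _1 (now at depth 1)
  pos 28: ')' -> close internal node _0 (now at depth 0)
Total internal nodes: 6
BFS adjacency from root:
  _0: _1 T
  _1: _2 Q
  _2: _3 J X
  _3: _4 _5 S
  _4: Z E
  _5: H U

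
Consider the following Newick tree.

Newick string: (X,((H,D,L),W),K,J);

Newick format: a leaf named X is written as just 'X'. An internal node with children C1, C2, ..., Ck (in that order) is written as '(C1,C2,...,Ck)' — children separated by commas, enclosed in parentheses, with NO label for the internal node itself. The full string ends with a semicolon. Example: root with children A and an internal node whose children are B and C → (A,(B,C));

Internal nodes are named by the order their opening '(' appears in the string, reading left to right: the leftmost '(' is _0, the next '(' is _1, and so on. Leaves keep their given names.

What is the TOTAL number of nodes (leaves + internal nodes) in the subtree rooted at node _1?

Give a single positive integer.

Answer: 6

Derivation:
Newick: (X,((H,D,L),W),K,J);
Locate _1: it is the '(' at position 3 (the 2nd '(' reading left to right).
Query: subtree rooted at _1
_1: subtree_size = 1 + 5
  _2: subtree_size = 1 + 3
    H: subtree_size = 1 + 0
    D: subtree_size = 1 + 0
    L: subtree_size = 1 + 0
  W: subtree_size = 1 + 0
Total subtree size of _1: 6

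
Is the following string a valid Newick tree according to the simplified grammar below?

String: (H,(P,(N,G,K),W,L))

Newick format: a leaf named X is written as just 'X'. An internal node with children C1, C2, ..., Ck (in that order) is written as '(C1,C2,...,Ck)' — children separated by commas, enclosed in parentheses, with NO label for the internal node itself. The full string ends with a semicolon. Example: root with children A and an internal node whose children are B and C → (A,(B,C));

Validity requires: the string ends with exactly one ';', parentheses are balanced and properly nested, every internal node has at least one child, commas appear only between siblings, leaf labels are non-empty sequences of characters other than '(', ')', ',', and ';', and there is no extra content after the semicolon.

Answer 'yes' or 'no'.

Input: (H,(P,(N,G,K),W,L))
Paren balance: 3 '(' vs 3 ')' OK
Ends with single ';': False
Full parse: FAILS (must end with ;)
Valid: False

Answer: no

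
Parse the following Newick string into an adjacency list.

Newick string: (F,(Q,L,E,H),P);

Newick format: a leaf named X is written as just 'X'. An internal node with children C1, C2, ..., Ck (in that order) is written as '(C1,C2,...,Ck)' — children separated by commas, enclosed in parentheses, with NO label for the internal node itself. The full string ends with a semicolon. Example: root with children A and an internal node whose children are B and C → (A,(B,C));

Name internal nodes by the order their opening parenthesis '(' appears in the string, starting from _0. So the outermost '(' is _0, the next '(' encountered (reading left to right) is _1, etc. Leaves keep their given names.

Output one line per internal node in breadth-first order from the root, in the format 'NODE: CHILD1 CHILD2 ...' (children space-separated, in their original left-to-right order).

Answer: _0: F _1 P
_1: Q L E H

Derivation:
Input: (F,(Q,L,E,H),P);
Scanning left-to-right, naming '(' by encounter order:
  pos 0: '(' -> open internal node _0 (depth 1)
  pos 3: '(' -> open internal node _1 (depth 2)
  pos 11: ')' -> close internal node _1 (now at depth 1)
  pos 14: ')' -> close internal node _0 (now at depth 0)
Total internal nodes: 2
BFS adjacency from root:
  _0: F _1 P
  _1: Q L E H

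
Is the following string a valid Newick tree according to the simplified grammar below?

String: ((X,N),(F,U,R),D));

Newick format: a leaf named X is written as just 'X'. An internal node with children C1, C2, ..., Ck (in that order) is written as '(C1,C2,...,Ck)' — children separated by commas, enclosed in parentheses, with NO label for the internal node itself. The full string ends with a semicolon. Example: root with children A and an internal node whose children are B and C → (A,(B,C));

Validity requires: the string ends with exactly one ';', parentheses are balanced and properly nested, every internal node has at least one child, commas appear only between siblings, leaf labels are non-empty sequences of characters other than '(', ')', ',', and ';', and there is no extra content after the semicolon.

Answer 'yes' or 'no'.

Input: ((X,N),(F,U,R),D));
Paren balance: 3 '(' vs 4 ')' MISMATCH
Ends with single ';': True
Full parse: FAILS (extra content after tree at pos 17)
Valid: False

Answer: no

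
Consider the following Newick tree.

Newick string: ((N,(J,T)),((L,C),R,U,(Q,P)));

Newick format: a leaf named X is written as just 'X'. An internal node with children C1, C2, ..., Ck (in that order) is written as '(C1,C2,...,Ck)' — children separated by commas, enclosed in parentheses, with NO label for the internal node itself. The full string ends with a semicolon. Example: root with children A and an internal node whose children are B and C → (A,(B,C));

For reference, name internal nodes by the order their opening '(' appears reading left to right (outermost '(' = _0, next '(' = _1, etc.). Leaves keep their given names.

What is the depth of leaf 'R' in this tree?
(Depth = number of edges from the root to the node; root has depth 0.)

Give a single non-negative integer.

Answer: 2

Derivation:
Newick: ((N,(J,T)),((L,C),R,U,(Q,P)));
Naming internals by '(' encounter order: outermost '(' = _0, next = _1, ...
Query node: R
Path from root: _0 -> _3 -> R
Depth of R: 2 (number of edges from root)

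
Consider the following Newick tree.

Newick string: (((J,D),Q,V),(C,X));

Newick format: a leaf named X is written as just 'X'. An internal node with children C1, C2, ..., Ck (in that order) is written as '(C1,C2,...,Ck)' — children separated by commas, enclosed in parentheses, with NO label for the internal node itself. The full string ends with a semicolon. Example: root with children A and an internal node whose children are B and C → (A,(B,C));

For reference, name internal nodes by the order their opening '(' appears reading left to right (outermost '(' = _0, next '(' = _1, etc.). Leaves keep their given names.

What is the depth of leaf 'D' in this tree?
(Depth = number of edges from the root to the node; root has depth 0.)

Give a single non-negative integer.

Answer: 3

Derivation:
Newick: (((J,D),Q,V),(C,X));
Naming internals by '(' encounter order: outermost '(' = _0, next = _1, ...
Query node: D
Path from root: _0 -> _1 -> _2 -> D
Depth of D: 3 (number of edges from root)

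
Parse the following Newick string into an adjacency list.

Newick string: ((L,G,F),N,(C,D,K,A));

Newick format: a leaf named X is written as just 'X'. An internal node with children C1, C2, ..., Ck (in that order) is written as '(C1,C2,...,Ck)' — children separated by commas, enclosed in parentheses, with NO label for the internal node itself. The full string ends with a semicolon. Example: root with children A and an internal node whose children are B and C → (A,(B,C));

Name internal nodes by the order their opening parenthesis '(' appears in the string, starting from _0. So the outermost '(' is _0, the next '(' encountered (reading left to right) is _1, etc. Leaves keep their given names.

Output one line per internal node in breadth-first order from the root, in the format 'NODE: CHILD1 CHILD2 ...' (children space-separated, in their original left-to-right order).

Answer: _0: _1 N _2
_1: L G F
_2: C D K A

Derivation:
Input: ((L,G,F),N,(C,D,K,A));
Scanning left-to-right, naming '(' by encounter order:
  pos 0: '(' -> open internal node _0 (depth 1)
  pos 1: '(' -> open internal node _1 (depth 2)
  pos 7: ')' -> close internal node _1 (now at depth 1)
  pos 11: '(' -> open internal node _2 (depth 2)
  pos 19: ')' -> close internal node _2 (now at depth 1)
  pos 20: ')' -> close internal node _0 (now at depth 0)
Total internal nodes: 3
BFS adjacency from root:
  _0: _1 N _2
  _1: L G F
  _2: C D K A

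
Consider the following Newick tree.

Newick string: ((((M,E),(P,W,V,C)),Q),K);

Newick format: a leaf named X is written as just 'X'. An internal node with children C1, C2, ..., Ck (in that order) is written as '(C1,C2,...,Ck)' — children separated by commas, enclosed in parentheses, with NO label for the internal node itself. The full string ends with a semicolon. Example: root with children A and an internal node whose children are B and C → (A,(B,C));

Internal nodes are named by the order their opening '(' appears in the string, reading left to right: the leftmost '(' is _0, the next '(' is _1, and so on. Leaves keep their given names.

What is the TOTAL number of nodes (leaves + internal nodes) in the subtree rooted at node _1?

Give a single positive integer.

Answer: 11

Derivation:
Newick: ((((M,E),(P,W,V,C)),Q),K);
Locate _1: it is the '(' at position 1 (the 2nd '(' reading left to right).
Query: subtree rooted at _1
_1: subtree_size = 1 + 10
  _2: subtree_size = 1 + 8
    _3: subtree_size = 1 + 2
      M: subtree_size = 1 + 0
      E: subtree_size = 1 + 0
    _4: subtree_size = 1 + 4
      P: subtree_size = 1 + 0
      W: subtree_size = 1 + 0
      V: subtree_size = 1 + 0
      C: subtree_size = 1 + 0
  Q: subtree_size = 1 + 0
Total subtree size of _1: 11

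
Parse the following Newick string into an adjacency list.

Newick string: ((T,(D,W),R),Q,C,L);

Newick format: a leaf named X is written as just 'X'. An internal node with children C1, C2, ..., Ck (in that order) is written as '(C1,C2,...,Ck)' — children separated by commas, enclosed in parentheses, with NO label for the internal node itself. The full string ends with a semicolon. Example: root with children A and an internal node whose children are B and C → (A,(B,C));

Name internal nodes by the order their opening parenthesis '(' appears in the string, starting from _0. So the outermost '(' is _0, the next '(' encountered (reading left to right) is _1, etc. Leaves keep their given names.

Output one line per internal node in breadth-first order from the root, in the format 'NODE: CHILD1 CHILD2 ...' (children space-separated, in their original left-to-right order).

Answer: _0: _1 Q C L
_1: T _2 R
_2: D W

Derivation:
Input: ((T,(D,W),R),Q,C,L);
Scanning left-to-right, naming '(' by encounter order:
  pos 0: '(' -> open internal node _0 (depth 1)
  pos 1: '(' -> open internal node _1 (depth 2)
  pos 4: '(' -> open internal node _2 (depth 3)
  pos 8: ')' -> close internal node _2 (now at depth 2)
  pos 11: ')' -> close internal node _1 (now at depth 1)
  pos 18: ')' -> close internal node _0 (now at depth 0)
Total internal nodes: 3
BFS adjacency from root:
  _0: _1 Q C L
  _1: T _2 R
  _2: D W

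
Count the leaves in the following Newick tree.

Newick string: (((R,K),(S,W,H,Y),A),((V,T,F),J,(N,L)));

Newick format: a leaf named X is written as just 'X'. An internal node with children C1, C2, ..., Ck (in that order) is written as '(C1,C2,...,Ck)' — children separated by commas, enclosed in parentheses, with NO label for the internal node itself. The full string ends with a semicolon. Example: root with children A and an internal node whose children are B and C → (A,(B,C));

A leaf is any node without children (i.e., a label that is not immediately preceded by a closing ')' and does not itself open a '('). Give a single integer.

Newick: (((R,K),(S,W,H,Y),A),((V,T,F),J,(N,L)));
Scan left-to-right; a leaf is any maximal label run not followed by '(':
  pos 3: leaf 'R' → count = 1
  pos 5: leaf 'K' → count = 2
  pos 9: leaf 'S' → count = 3
  pos 11: leaf 'W' → count = 4
  pos 13: leaf 'H' → count = 5
  pos 15: leaf 'Y' → count = 6
  pos 18: leaf 'A' → count = 7
  pos 23: leaf 'V' → count = 8
  pos 25: leaf 'T' → count = 9
  pos 27: leaf 'F' → count = 10
  pos 30: leaf 'J' → count = 11
  pos 33: leaf 'N' → count = 12
  pos 35: leaf 'L' → count = 13
Total leaves: 13

Answer: 13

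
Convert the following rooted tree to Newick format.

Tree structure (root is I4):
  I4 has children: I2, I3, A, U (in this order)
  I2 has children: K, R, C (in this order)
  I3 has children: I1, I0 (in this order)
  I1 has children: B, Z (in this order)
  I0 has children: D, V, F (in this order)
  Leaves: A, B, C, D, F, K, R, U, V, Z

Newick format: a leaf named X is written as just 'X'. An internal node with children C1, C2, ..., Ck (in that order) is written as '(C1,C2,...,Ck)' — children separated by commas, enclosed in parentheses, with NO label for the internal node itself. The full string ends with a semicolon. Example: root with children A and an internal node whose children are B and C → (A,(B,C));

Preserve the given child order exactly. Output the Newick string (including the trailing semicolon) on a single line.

internal I4 with children ['I2', 'I3', 'A', 'U']
  internal I2 with children ['K', 'R', 'C']
    leaf 'K' → 'K'
    leaf 'R' → 'R'
    leaf 'C' → 'C'
  → '(K,R,C)'
  internal I3 with children ['I1', 'I0']
    internal I1 with children ['B', 'Z']
      leaf 'B' → 'B'
      leaf 'Z' → 'Z'
    → '(B,Z)'
    internal I0 with children ['D', 'V', 'F']
      leaf 'D' → 'D'
      leaf 'V' → 'V'
      leaf 'F' → 'F'
    → '(D,V,F)'
  → '((B,Z),(D,V,F))'
  leaf 'A' → 'A'
  leaf 'U' → 'U'
→ '((K,R,C),((B,Z),(D,V,F)),A,U)'
Final: ((K,R,C),((B,Z),(D,V,F)),A,U);

Answer: ((K,R,C),((B,Z),(D,V,F)),A,U);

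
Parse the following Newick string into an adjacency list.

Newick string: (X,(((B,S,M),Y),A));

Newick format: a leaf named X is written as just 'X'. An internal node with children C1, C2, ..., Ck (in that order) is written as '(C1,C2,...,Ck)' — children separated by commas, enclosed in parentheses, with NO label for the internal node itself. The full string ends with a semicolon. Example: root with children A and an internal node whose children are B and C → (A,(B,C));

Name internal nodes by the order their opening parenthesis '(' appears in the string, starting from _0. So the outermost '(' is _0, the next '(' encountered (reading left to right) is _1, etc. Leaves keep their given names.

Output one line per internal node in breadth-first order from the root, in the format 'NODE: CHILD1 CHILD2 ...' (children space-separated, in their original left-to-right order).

Input: (X,(((B,S,M),Y),A));
Scanning left-to-right, naming '(' by encounter order:
  pos 0: '(' -> open internal node _0 (depth 1)
  pos 3: '(' -> open internal node _1 (depth 2)
  pos 4: '(' -> open internal node _2 (depth 3)
  pos 5: '(' -> open internal node _3 (depth 4)
  pos 11: ')' -> close internal node _3 (now at depth 3)
  pos 14: ')' -> close internal node _2 (now at depth 2)
  pos 17: ')' -> close internal node _1 (now at depth 1)
  pos 18: ')' -> close internal node _0 (now at depth 0)
Total internal nodes: 4
BFS adjacency from root:
  _0: X _1
  _1: _2 A
  _2: _3 Y
  _3: B S M

Answer: _0: X _1
_1: _2 A
_2: _3 Y
_3: B S M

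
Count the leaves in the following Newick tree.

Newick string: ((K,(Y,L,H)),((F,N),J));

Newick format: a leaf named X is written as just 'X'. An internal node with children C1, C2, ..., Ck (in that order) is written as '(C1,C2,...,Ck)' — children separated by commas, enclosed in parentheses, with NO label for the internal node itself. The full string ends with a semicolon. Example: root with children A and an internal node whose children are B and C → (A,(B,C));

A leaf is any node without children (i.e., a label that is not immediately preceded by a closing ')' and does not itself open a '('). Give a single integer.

Newick: ((K,(Y,L,H)),((F,N),J));
Scan left-to-right; a leaf is any maximal label run not followed by '(':
  pos 2: leaf 'K' → count = 1
  pos 5: leaf 'Y' → count = 2
  pos 7: leaf 'L' → count = 3
  pos 9: leaf 'H' → count = 4
  pos 15: leaf 'F' → count = 5
  pos 17: leaf 'N' → count = 6
  pos 20: leaf 'J' → count = 7
Total leaves: 7

Answer: 7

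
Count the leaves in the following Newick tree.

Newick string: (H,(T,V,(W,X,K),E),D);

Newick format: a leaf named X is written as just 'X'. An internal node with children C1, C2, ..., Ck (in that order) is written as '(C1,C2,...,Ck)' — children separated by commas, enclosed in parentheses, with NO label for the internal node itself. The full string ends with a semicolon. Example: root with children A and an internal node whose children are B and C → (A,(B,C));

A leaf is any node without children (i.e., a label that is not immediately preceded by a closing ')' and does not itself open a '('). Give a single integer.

Answer: 8

Derivation:
Newick: (H,(T,V,(W,X,K),E),D);
Scan left-to-right; a leaf is any maximal label run not followed by '(':
  pos 1: leaf 'H' → count = 1
  pos 4: leaf 'T' → count = 2
  pos 6: leaf 'V' → count = 3
  pos 9: leaf 'W' → count = 4
  pos 11: leaf 'X' → count = 5
  pos 13: leaf 'K' → count = 6
  pos 16: leaf 'E' → count = 7
  pos 19: leaf 'D' → count = 8
Total leaves: 8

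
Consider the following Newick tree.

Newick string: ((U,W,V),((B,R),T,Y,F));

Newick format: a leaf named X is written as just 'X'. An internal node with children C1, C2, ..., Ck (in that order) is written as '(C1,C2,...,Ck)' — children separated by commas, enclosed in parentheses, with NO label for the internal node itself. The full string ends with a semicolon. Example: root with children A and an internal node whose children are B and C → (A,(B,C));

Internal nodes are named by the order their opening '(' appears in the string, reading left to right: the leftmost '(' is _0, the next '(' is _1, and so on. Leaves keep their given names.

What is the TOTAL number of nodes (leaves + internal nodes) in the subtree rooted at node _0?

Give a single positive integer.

Answer: 12

Derivation:
Newick: ((U,W,V),((B,R),T,Y,F));
Locate _0: it is the '(' at position 0 (the 1st '(' reading left to right).
Query: subtree rooted at _0
_0: subtree_size = 1 + 11
  _1: subtree_size = 1 + 3
    U: subtree_size = 1 + 0
    W: subtree_size = 1 + 0
    V: subtree_size = 1 + 0
  _2: subtree_size = 1 + 6
    _3: subtree_size = 1 + 2
      B: subtree_size = 1 + 0
      R: subtree_size = 1 + 0
    T: subtree_size = 1 + 0
    Y: subtree_size = 1 + 0
    F: subtree_size = 1 + 0
Total subtree size of _0: 12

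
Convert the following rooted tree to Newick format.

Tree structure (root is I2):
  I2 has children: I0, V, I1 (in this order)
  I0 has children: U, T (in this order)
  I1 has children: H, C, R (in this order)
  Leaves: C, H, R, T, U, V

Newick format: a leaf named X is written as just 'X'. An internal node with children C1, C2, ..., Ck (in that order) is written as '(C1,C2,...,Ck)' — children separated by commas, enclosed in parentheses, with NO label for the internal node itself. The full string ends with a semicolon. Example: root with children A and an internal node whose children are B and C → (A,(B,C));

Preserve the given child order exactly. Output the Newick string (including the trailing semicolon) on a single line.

internal I2 with children ['I0', 'V', 'I1']
  internal I0 with children ['U', 'T']
    leaf 'U' → 'U'
    leaf 'T' → 'T'
  → '(U,T)'
  leaf 'V' → 'V'
  internal I1 with children ['H', 'C', 'R']
    leaf 'H' → 'H'
    leaf 'C' → 'C'
    leaf 'R' → 'R'
  → '(H,C,R)'
→ '((U,T),V,(H,C,R))'
Final: ((U,T),V,(H,C,R));

Answer: ((U,T),V,(H,C,R));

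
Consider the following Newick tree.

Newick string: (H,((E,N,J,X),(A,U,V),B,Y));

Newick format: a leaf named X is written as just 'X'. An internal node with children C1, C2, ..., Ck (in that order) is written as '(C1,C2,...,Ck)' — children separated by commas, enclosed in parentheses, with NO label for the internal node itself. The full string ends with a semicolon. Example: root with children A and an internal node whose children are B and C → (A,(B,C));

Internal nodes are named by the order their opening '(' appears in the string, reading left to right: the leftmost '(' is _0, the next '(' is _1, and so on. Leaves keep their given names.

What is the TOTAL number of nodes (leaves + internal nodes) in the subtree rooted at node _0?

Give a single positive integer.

Answer: 14

Derivation:
Newick: (H,((E,N,J,X),(A,U,V),B,Y));
Locate _0: it is the '(' at position 0 (the 1st '(' reading left to right).
Query: subtree rooted at _0
_0: subtree_size = 1 + 13
  H: subtree_size = 1 + 0
  _1: subtree_size = 1 + 11
    _2: subtree_size = 1 + 4
      E: subtree_size = 1 + 0
      N: subtree_size = 1 + 0
      J: subtree_size = 1 + 0
      X: subtree_size = 1 + 0
    _3: subtree_size = 1 + 3
      A: subtree_size = 1 + 0
      U: subtree_size = 1 + 0
      V: subtree_size = 1 + 0
    B: subtree_size = 1 + 0
    Y: subtree_size = 1 + 0
Total subtree size of _0: 14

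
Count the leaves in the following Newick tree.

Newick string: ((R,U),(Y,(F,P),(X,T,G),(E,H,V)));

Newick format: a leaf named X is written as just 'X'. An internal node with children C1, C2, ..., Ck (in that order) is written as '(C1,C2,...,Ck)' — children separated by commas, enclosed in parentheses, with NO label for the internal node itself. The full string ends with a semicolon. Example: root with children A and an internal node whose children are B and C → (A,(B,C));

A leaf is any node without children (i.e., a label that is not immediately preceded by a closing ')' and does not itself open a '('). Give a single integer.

Answer: 11

Derivation:
Newick: ((R,U),(Y,(F,P),(X,T,G),(E,H,V)));
Scan left-to-right; a leaf is any maximal label run not followed by '(':
  pos 2: leaf 'R' → count = 1
  pos 4: leaf 'U' → count = 2
  pos 8: leaf 'Y' → count = 3
  pos 11: leaf 'F' → count = 4
  pos 13: leaf 'P' → count = 5
  pos 17: leaf 'X' → count = 6
  pos 19: leaf 'T' → count = 7
  pos 21: leaf 'G' → count = 8
  pos 25: leaf 'E' → count = 9
  pos 27: leaf 'H' → count = 10
  pos 29: leaf 'V' → count = 11
Total leaves: 11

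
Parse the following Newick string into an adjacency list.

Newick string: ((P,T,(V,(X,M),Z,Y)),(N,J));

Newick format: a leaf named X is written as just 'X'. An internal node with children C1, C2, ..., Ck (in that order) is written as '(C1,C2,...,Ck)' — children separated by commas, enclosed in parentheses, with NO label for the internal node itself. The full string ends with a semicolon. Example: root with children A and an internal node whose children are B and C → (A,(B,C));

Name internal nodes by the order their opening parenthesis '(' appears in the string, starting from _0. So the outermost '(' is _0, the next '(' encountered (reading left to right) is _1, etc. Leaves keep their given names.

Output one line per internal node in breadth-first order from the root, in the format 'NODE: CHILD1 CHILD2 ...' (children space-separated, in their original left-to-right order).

Answer: _0: _1 _4
_1: P T _2
_4: N J
_2: V _3 Z Y
_3: X M

Derivation:
Input: ((P,T,(V,(X,M),Z,Y)),(N,J));
Scanning left-to-right, naming '(' by encounter order:
  pos 0: '(' -> open internal node _0 (depth 1)
  pos 1: '(' -> open internal node _1 (depth 2)
  pos 6: '(' -> open internal node _2 (depth 3)
  pos 9: '(' -> open internal node _3 (depth 4)
  pos 13: ')' -> close internal node _3 (now at depth 3)
  pos 18: ')' -> close internal node _2 (now at depth 2)
  pos 19: ')' -> close internal node _1 (now at depth 1)
  pos 21: '(' -> open internal node _4 (depth 2)
  pos 25: ')' -> close internal node _4 (now at depth 1)
  pos 26: ')' -> close internal node _0 (now at depth 0)
Total internal nodes: 5
BFS adjacency from root:
  _0: _1 _4
  _1: P T _2
  _4: N J
  _2: V _3 Z Y
  _3: X M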